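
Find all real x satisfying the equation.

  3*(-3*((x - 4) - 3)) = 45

Step 1. [3*(-3*((x - 4) - 3)) = 45] leading coefficient 3: divide by 3 ⇒ div: -3*((x - 4) - 3) = 15.
Step 2. [-3*((x - 4) - 3) = 15] -3·(inner) — divide through by -3, so div: (x - 4) - 3 = -5.
Step 3. [(x - 4) - 3 = -5] add 3: x sits inside (… - 3). So sub: x - 4 = -2.
Step 4. [x - 4 = -2] peel the -4: add 4 from each side ⇒ sub: x = 2.

Answer: x ∈ {2}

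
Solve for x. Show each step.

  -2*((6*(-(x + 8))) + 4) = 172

Step 1. [-2*((6*(-(x + 8))) + 4) = 172] leading coefficient -2: divide by -2. So div: (6*(-(x + 8))) + 4 = -86.
Step 2. [(6*(-(x + 8))) + 4 = -86] peel the +4: subtract 4 from each side, so sub: 6*(-(x + 8)) = -90.
Step 3. [6*(-(x + 8)) = -90] 6 out front; divide by 6. So div: -(x + 8) = -15.
Step 4. [-(x + 8) = -15] flip signs both sides ⇒ neg: x + 8 = 15.
Step 5. [x + 8 = 15] subtract 8: x sits inside (… + 8), so sub: x = 7.

Answer: x ∈ {7}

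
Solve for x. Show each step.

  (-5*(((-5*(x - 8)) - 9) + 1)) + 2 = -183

Step 1. [(-5*(((-5*(x - 8)) - 9) + 1)) + 2 = -183] 2 comes off first (subtract 2) ⇒ sub: -5*(((-5*(x - 8)) - 9) + 1) = -185.
Step 2. [-5*(((-5*(x - 8)) - 9) + 1) = -185] leading coefficient -5: divide by -5 ⇒ div: ((-5*(x - 8)) - 9) + 1 = 37.
Step 3. [((-5*(x - 8)) - 9) + 1 = 37] 1 comes off first (subtract 1) ⇒ sub: (-5*(x - 8)) - 9 = 36.
Step 4. [(-5*(x - 8)) - 9 = 36] the outer -9 inverts by adding 9 ⇒ sub: -5*(x - 8) = 45.
Step 5. [-5*(x - 8) = 45] leading coefficient -5: divide by -5 ⇒ div: x - 8 = -9.
Step 6. [x - 8 = -9] 8 comes off first (add 8). So sub: x = -1.

Answer: x ∈ {-1}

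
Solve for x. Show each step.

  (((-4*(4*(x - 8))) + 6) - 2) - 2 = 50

Step 1. [(((-4*(4*(x - 8))) + 6) - 2) - 2 = 50] 2 comes off first (add 2), so sub: ((-4*(4*(x - 8))) + 6) - 2 = 52.
Step 2. [((-4*(4*(x - 8))) + 6) - 2 = 52] add 2: x sits inside (… - 2), so sub: (-4*(4*(x - 8))) + 6 = 54.
Step 3. [(-4*(4*(x - 8))) + 6 = 54] 6 comes off first (subtract 6). So sub: -4*(4*(x - 8)) = 48.
Step 4. [-4*(4*(x - 8)) = 48] LHS = -4·(…); ÷-4 both sides. So div: 4*(x - 8) = -12.
Step 5. [4*(x - 8) = -12] LHS = 4·(…); ÷4 both sides, so div: x - 8 = -3.
Step 6. [x - 8 = -3] peel the -8: add 8 from each side ⇒ sub: x = 5.

Answer: x ∈ {5}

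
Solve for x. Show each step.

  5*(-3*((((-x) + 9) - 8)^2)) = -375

Step 1. [5*(-3*((((-x) + 9) - 8)^2)) = -375] leading coefficient 5: divide by 5. So div: -3*((((-x) + 9) - 8)^2) = -75.
Step 2. [-3*((((-x) + 9) - 8)^2) = -75] -3 out front; divide by -3 ⇒ div: (((-x) + 9) - 8)^2 = 25.
Step 3. [(((-x) + 9) - 8)^2 = 25] LHS squared, RHS 25 ≥ 0: apply √ (±). So sqrt: ((-x) + 9) - 8 = 5 or -5.
Step 4. [((-x) + 9) - 8 = 5 or -5] peel the -8: add 8 from each side. So sub: (-x) + 9 = 13 or 3.
Step 5. [(-x) + 9 = 13 or 3] the outer +9 inverts by subtracting 9, so sub: -x = 4 or -6.
Step 6. [-x = 4 or -6] flip signs both sides ⇒ neg: x = -4 or 6.

Answer: x ∈ {-4, 6}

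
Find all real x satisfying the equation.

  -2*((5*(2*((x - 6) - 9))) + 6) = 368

Step 1. [-2*((5*(2*((x - 6) - 9))) + 6) = 368] -2 out front; divide by -2, so div: (5*(2*((x - 6) - 9))) + 6 = -184.
Step 2. [(5*(2*((x - 6) - 9))) + 6 = -184] the outer +6 inverts by subtracting 6 ⇒ sub: 5*(2*((x - 6) - 9)) = -190.
Step 3. [5*(2*((x - 6) - 9)) = -190] LHS = 5·(…); ÷5 both sides ⇒ div: 2*((x - 6) - 9) = -38.
Step 4. [2*((x - 6) - 9) = -38] divide by the outer 2 ⇒ div: (x - 6) - 9 = -19.
Step 5. [(x - 6) - 9 = -19] -9 is outermost — add 9 both sides, so sub: x - 6 = -10.
Step 6. [x - 6 = -10] peel the -6: add 6 from each side, so sub: x = -4.

Answer: x ∈ {-4}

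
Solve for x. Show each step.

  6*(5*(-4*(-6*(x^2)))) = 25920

Step 1. [6*(5*(-4*(-6*(x^2)))) = 25920] leading coefficient 6: divide by 6 ⇒ div: 5*(-4*(-6*(x^2))) = 4320.
Step 2. [5*(-4*(-6*(x^2))) = 4320] 5 out front; divide by 5, so div: -4*(-6*(x^2)) = 864.
Step 3. [-4*(-6*(x^2)) = 864] -4 out front; divide by -4, so div: -6*(x^2) = -216.
Step 4. [-6*(x^2) = -216] leading coefficient -6: divide by -6, so div: x^2 = 36.
Step 5. [x^2 = 36] 36 ≥ 0, LHS is (·)² — take ±√ ⇒ sqrt: x = 6 or -6.

Answer: x ∈ {-6, 6}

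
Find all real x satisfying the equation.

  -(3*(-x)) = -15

Step 1. [-(3*(-x)) = -15] leading − — multiply by −1. So neg: 3*(-x) = 15.
Step 2. [3*(-x) = 15] leading coefficient 3: divide by 3, so div: -x = 5.
Step 3. [-x = 5] LHS negated; negate both sides, so neg: x = -5.

Answer: x ∈ {-5}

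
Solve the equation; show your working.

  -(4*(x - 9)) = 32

Step 1. [-(4*(x - 9)) = 32] leading − — multiply by −1, so neg: 4*(x - 9) = -32.
Step 2. [4*(x - 9) = -32] 4 out front; divide by 4, so div: x - 9 = -8.
Step 3. [x - 9 = -8] the outer -9 inverts by adding 9 ⇒ sub: x = 1.

Answer: x ∈ {1}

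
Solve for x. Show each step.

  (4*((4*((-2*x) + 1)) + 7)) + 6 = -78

Step 1. [(4*((4*((-2*x) + 1)) + 7)) + 6 = -78] the outer +6 inverts by subtracting 6, so sub: 4*((4*((-2*x) + 1)) + 7) = -84.
Step 2. [4*((4*((-2*x) + 1)) + 7) = -84] leading coefficient 4: divide by 4, so div: (4*((-2*x) + 1)) + 7 = -21.
Step 3. [(4*((-2*x) + 1)) + 7 = -21] subtract 7: x sits inside (… + 7) ⇒ sub: 4*((-2*x) + 1) = -28.
Step 4. [4*((-2*x) + 1) = -28] leading coefficient 4: divide by 4. So div: (-2*x) + 1 = -7.
Step 5. [(-2*x) + 1 = -7] the outer +1 inverts by subtracting 1, so sub: -2*x = -8.
Step 6. [-2*x = -8] divide by the outer -2. So div: x = 4.

Answer: x ∈ {4}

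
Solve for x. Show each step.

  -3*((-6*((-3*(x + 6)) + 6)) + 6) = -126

Step 1. [-3*((-6*((-3*(x + 6)) + 6)) + 6) = -126] LHS = -3·(…); ÷-3 both sides ⇒ div: (-6*((-3*(x + 6)) + 6)) + 6 = 42.
Step 2. [(-6*((-3*(x + 6)) + 6)) + 6 = 42] -6 divides every term; factor it out. So factor: ((-3*(x + 6)) + 6) - 1 = -7.
Step 3. [((-3*(x + 6)) + 6) - 1 = -7] 1 comes off first (add 1) ⇒ sub: (-3*(x + 6)) + 6 = -6.
Step 4. [(-3*(x + 6)) + 6 = -6] -3 divides every term; factor it out. So factor: (x + 6) - 2 = 2.
Step 5. [(x + 6) - 2 = 2] 2 comes off first (add 2). So sub: x + 6 = 4.
Step 6. [x + 6 = 4] subtract 6: x sits inside (… + 6), so sub: x = -2.

Answer: x ∈ {-2}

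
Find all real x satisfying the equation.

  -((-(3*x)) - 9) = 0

Step 1. [-((-(3*x)) - 9) = 0] flip signs both sides ⇒ neg: (-(3*x)) - 9 = 0.
Step 2. [(-(3*x)) - 9 = 0] peel the -9: add 9 from each side. So sub: -(3*x) = 9.
Step 3. [-(3*x) = 9] flip signs both sides ⇒ neg: 3*x = -9.
Step 4. [3*x = -9] divide by the outer 3 ⇒ div: x = -3.

Answer: x ∈ {-3}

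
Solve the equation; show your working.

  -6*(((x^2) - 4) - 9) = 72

Step 1. [-6*(((x^2) - 4) - 9) = 72] -6 out front; divide by -6, so div: ((x^2) - 4) - 9 = -12.
Step 2. [((x^2) - 4) - 9 = -12] the outer -9 inverts by adding 9. So sub: (x^2) - 4 = -3.
Step 3. [(x^2) - 4 = -3] 4 comes off first (add 4) ⇒ sub: x^2 = 1.
Step 4. [x^2 = 1] √ both sides: 1 ≥ 0 gives two branches ⇒ sqrt: x = 1 or -1.

Answer: x ∈ {-1, 1}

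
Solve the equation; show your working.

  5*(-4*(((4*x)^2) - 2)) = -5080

Step 1. [5*(-4*(((4*x)^2) - 2)) = -5080] 5 out front; divide by 5, so div: -4*(((4*x)^2) - 2) = -1016.
Step 2. [-4*(((4*x)^2) - 2) = -1016] leading coefficient -4: divide by -4 ⇒ div: ((4*x)^2) - 2 = 254.
Step 3. [((4*x)^2) - 2 = 254] add 2: x sits inside (… - 2), so sub: (4*x)^2 = 256.
Step 4. [(4*x)^2 = 256] √ both sides: 256 ≥ 0 gives two branches ⇒ sqrt: 4*x = 16 or -16.
Step 5. [4*x = 16 or -16] 4 out front; divide by 4 ⇒ div: x = 4 or -4.

Answer: x ∈ {-4, 4}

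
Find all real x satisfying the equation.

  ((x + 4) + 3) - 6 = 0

Step 1. [((x + 4) + 3) - 6 = 0] 6 comes off first (add 6). So sub: (x + 4) + 3 = 6.
Step 2. [(x + 4) + 3 = 6] peel the +3: subtract 3 from each side, so sub: x + 4 = 3.
Step 3. [x + 4 = 3] 4 comes off first (subtract 4). So sub: x = -1.

Answer: x ∈ {-1}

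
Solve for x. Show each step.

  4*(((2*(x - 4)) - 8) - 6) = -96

Step 1. [4*(((2*(x - 4)) - 8) - 6) = -96] 4 out front; divide by 4, so div: ((2*(x - 4)) - 8) - 6 = -24.
Step 2. [((2*(x - 4)) - 8) - 6 = -24] peel the -6: add 6 from each side ⇒ sub: (2*(x - 4)) - 8 = -18.
Step 3. [(2*(x - 4)) - 8 = -18] the outer -8 inverts by adding 8 ⇒ sub: 2*(x - 4) = -10.
Step 4. [2*(x - 4) = -10] 2·(inner) — divide through by 2 ⇒ div: x - 4 = -5.
Step 5. [x - 4 = -5] the outer -4 inverts by adding 4, so sub: x = -1.

Answer: x ∈ {-1}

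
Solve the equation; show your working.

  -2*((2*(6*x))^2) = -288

Step 1. [-2*((2*(6*x))^2) = -288] LHS = -2·(…); ÷-2 both sides, so div: (2*(6*x))^2 = 144.
Step 2. [(2*(6*x))^2 = 144] √ both sides: 144 ≥ 0 gives two branches. So sqrt: 2*(6*x) = 12 or -12.
Step 3. [2*(6*x) = 12 or -12] divide by the outer 2. So div: 6*x = 6 or -6.
Step 4. [6*x = 6 or -6] LHS = 6·(…); ÷6 both sides. So div: x = 1 or -1.

Answer: x ∈ {-1, 1}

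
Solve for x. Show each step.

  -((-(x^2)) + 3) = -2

Step 1. [-((-(x^2)) + 3) = -2] leading − — multiply by −1, so neg: (-(x^2)) + 3 = 2.
Step 2. [(-(x^2)) + 3 = 2] subtract 3: x sits inside (… + 3) ⇒ sub: -(x^2) = -1.
Step 3. [-(x^2) = -1] leading − — multiply by −1, so neg: x^2 = 1.
Step 4. [x^2 = 1] √ both sides: 1 ≥ 0 gives two branches ⇒ sqrt: x = 1 or -1.

Answer: x ∈ {-1, 1}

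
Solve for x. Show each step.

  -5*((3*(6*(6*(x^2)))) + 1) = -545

Step 1. [-5*((3*(6*(6*(x^2)))) + 1) = -545] -5·(inner) — divide through by -5. So div: (3*(6*(6*(x^2)))) + 1 = 109.
Step 2. [(3*(6*(6*(x^2)))) + 1 = 109] the outer +1 inverts by subtracting 1 ⇒ sub: 3*(6*(6*(x^2))) = 108.
Step 3. [3*(6*(6*(x^2))) = 108] LHS = 3·(…); ÷3 both sides, so div: 6*(6*(x^2)) = 36.
Step 4. [6*(6*(x^2)) = 36] 6·(inner) — divide through by 6 ⇒ div: 6*(x^2) = 6.
Step 5. [6*(x^2) = 6] divide by the outer 6, so div: x^2 = 1.
Step 6. [x^2 = 1] √ both sides: 1 ≥ 0 gives two branches, so sqrt: x = 1 or -1.

Answer: x ∈ {-1, 1}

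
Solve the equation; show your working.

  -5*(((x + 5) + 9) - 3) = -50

Step 1. [-5*(((x + 5) + 9) - 3) = -50] -5·(inner) — divide through by -5, so div: ((x + 5) + 9) - 3 = 10.
Step 2. [((x + 5) + 9) - 3 = 10] 3 comes off first (add 3), so sub: (x + 5) + 9 = 13.
Step 3. [(x + 5) + 9 = 13] +9 is outermost — subtract 9 both sides, so sub: x + 5 = 4.
Step 4. [x + 5 = 4] the outer +5 inverts by subtracting 5 ⇒ sub: x = -1.

Answer: x ∈ {-1}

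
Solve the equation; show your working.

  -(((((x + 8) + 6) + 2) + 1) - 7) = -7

Step 1. [-(((((x + 8) + 6) + 2) + 1) - 7) = -7] flip signs both sides, so neg: ((((x + 8) + 6) + 2) + 1) - 7 = 7.
Step 2. [((((x + 8) + 6) + 2) + 1) - 7 = 7] the outer -7 inverts by adding 7. So sub: (((x + 8) + 6) + 2) + 1 = 14.
Step 3. [(((x + 8) + 6) + 2) + 1 = 14] 1 comes off first (subtract 1) ⇒ sub: ((x + 8) + 6) + 2 = 13.
Step 4. [((x + 8) + 6) + 2 = 13] subtract 2: x sits inside (… + 2). So sub: (x + 8) + 6 = 11.
Step 5. [(x + 8) + 6 = 11] the outer +6 inverts by subtracting 6. So sub: x + 8 = 5.
Step 6. [x + 8 = 5] 8 comes off first (subtract 8) ⇒ sub: x = -3.

Answer: x ∈ {-3}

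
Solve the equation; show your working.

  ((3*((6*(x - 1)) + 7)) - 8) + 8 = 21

Step 1. [((3*((6*(x - 1)) + 7)) - 8) + 8 = 21] 8 comes off first (subtract 8), so sub: (3*((6*(x - 1)) + 7)) - 8 = 13.
Step 2. [(3*((6*(x - 1)) + 7)) - 8 = 13] -8 is outermost — add 8 both sides. So sub: 3*((6*(x - 1)) + 7) = 21.
Step 3. [3*((6*(x - 1)) + 7) = 21] LHS = 3·(…); ÷3 both sides, so div: (6*(x - 1)) + 7 = 7.
Step 4. [(6*(x - 1)) + 7 = 7] subtract 7: x sits inside (… + 7). So sub: 6*(x - 1) = 0.
Step 5. [6*(x - 1) = 0] 6·(inner) — divide through by 6, so div: x - 1 = 0.
Step 6. [x - 1 = 0] the outer -1 inverts by adding 1 ⇒ sub: x = 1.

Answer: x ∈ {1}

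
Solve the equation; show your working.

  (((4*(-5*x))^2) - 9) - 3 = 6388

Step 1. [(((4*(-5*x))^2) - 9) - 3 = 6388] peel the -3: add 3 from each side, so sub: ((4*(-5*x))^2) - 9 = 6391.
Step 2. [((4*(-5*x))^2) - 9 = 6391] add 9: x sits inside (… - 9) ⇒ sub: (4*(-5*x))^2 = 6400.
Step 3. [(4*(-5*x))^2 = 6400] LHS squared, RHS 6400 ≥ 0: apply √ (±) ⇒ sqrt: 4*(-5*x) = 80 or -80.
Step 4. [4*(-5*x) = 80 or -80] 4·(inner) — divide through by 4. So div: -5*x = 20 or -20.
Step 5. [-5*x = 20 or -20] leading coefficient -5: divide by -5. So div: x = -4 or 4.

Answer: x ∈ {-4, 4}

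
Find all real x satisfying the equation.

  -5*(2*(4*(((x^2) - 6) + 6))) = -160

Step 1. [-5*(2*(4*(((x^2) - 6) + 6))) = -160] LHS = -5·(…); ÷-5 both sides. So div: 2*(4*(((x^2) - 6) + 6)) = 32.
Step 2. [2*(4*(((x^2) - 6) + 6)) = 32] LHS = 2·(…); ÷2 both sides. So div: 4*(((x^2) - 6) + 6) = 16.
Step 3. [4*(((x^2) - 6) + 6) = 16] divide by the outer 4 ⇒ div: ((x^2) - 6) + 6 = 4.
Step 4. [((x^2) - 6) + 6 = 4] +6 is outermost — subtract 6 both sides. So sub: (x^2) - 6 = -2.
Step 5. [(x^2) - 6 = -2] add 6: x sits inside (… - 6) ⇒ sub: x^2 = 4.
Step 6. [x^2 = 4] √ both sides: 4 ≥ 0 gives two branches, so sqrt: x = 2 or -2.

Answer: x ∈ {-2, 2}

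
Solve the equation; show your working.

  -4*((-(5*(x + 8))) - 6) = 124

Step 1. [-4*((-(5*(x + 8))) - 6) = 124] divide by the outer -4. So div: (-(5*(x + 8))) - 6 = -31.
Step 2. [(-(5*(x + 8))) - 6 = -31] peel the -6: add 6 from each side ⇒ sub: -(5*(x + 8)) = -25.
Step 3. [-(5*(x + 8)) = -25] flip signs both sides. So neg: 5*(x + 8) = 25.
Step 4. [5*(x + 8) = 25] LHS = 5·(…); ÷5 both sides, so div: x + 8 = 5.
Step 5. [x + 8 = 5] 8 comes off first (subtract 8). So sub: x = -3.

Answer: x ∈ {-3}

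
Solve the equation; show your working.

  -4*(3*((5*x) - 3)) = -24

Step 1. [-4*(3*((5*x) - 3)) = -24] divide by the outer -4. So div: 3*((5*x) - 3) = 6.
Step 2. [3*((5*x) - 3) = 6] LHS = 3·(…); ÷3 both sides ⇒ div: (5*x) - 3 = 2.
Step 3. [(5*x) - 3 = 2] peel the -3: add 3 from each side. So sub: 5*x = 5.
Step 4. [5*x = 5] divide by the outer 5, so div: x = 1.

Answer: x ∈ {1}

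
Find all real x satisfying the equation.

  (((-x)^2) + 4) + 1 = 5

Step 1. [(((-x)^2) + 4) + 1 = 5] the outer +1 inverts by subtracting 1 ⇒ sub: ((-x)^2) + 4 = 4.
Step 2. [((-x)^2) + 4 = 4] the outer +4 inverts by subtracting 4, so sub: (-x)^2 = 0.
Step 3. [(-x)^2 = 0] LHS squared, RHS 0 ≥ 0: apply √ (±), so sqrt: -x = 0.
Step 4. [-x = 0] leading − — multiply by −1 ⇒ neg: x = 0.

Answer: x ∈ {0}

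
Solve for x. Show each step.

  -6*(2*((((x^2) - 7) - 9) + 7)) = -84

Step 1. [-6*(2*((((x^2) - 7) - 9) + 7)) = -84] -6 out front; divide by -6 ⇒ div: 2*((((x^2) - 7) - 9) + 7) = 14.
Step 2. [2*((((x^2) - 7) - 9) + 7) = 14] 2 out front; divide by 2. So div: (((x^2) - 7) - 9) + 7 = 7.
Step 3. [(((x^2) - 7) - 9) + 7 = 7] peel the +7: subtract 7 from each side, so sub: ((x^2) - 7) - 9 = 0.
Step 4. [((x^2) - 7) - 9 = 0] peel the -9: add 9 from each side ⇒ sub: (x^2) - 7 = 9.
Step 5. [(x^2) - 7 = 9] add 7: x sits inside (… - 7) ⇒ sub: x^2 = 16.
Step 6. [x^2 = 16] √ both sides: 16 ≥ 0 gives two branches, so sqrt: x = 4 or -4.

Answer: x ∈ {-4, 4}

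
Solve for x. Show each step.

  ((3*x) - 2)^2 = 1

Step 1. [((3*x) - 2)^2 = 1] 1 ≥ 0, LHS is (·)² — take ±√ ⇒ sqrt: (3*x) - 2 = 1 or -1.
Step 2. [(3*x) - 2 = 1 or -1] peel the -2: add 2 from each side ⇒ sub: 3*x = 3 or 1.
Step 3. [3*x = 3 or 1] LHS = 3·(…); ÷3 both sides. So div: x = 1 or 1/3.

Answer: x ∈ {1/3, 1}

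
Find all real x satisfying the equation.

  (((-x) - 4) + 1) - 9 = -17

Step 1. [(((-x) - 4) + 1) - 9 = -17] the outer -9 inverts by adding 9. So sub: ((-x) - 4) + 1 = -8.
Step 2. [((-x) - 4) + 1 = -8] 1 comes off first (subtract 1). So sub: (-x) - 4 = -9.
Step 3. [(-x) - 4 = -9] the outer -4 inverts by adding 4, so sub: -x = -5.
Step 4. [-x = -5] LHS negated; negate both sides ⇒ neg: x = 5.

Answer: x ∈ {5}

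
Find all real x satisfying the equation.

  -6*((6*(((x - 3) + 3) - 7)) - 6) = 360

Step 1. [-6*((6*(((x - 3) + 3) - 7)) - 6) = 360] -6·(inner) — divide through by -6. So div: (6*(((x - 3) + 3) - 7)) - 6 = -60.
Step 2. [(6*(((x - 3) + 3) - 7)) - 6 = -60] 6 | LHS and 6 | -60: pull 6 out ⇒ factor: (((x - 3) + 3) - 7) - 1 = -10.
Step 3. [(((x - 3) + 3) - 7) - 1 = -10] add 1: x sits inside (… - 1), so sub: ((x - 3) + 3) - 7 = -9.
Step 4. [((x - 3) + 3) - 7 = -9] 7 comes off first (add 7) ⇒ sub: (x - 3) + 3 = -2.
Step 5. [(x - 3) + 3 = -2] peel the +3: subtract 3 from each side ⇒ sub: x - 3 = -5.
Step 6. [x - 3 = -5] -3 is outermost — add 3 both sides. So sub: x = -2.

Answer: x ∈ {-2}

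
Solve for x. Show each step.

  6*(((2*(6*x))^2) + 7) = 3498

Step 1. [6*(((2*(6*x))^2) + 7) = 3498] divide by the outer 6 ⇒ div: ((2*(6*x))^2) + 7 = 583.
Step 2. [((2*(6*x))^2) + 7 = 583] 7 comes off first (subtract 7) ⇒ sub: (2*(6*x))^2 = 576.
Step 3. [(2*(6*x))^2 = 576] √ both sides: 576 ≥ 0 gives two branches, so sqrt: 2*(6*x) = 24 or -24.
Step 4. [2*(6*x) = 24 or -24] 2·(inner) — divide through by 2 ⇒ div: 6*x = 12 or -12.
Step 5. [6*x = 12 or -12] 6 out front; divide by 6, so div: x = 2 or -2.

Answer: x ∈ {-2, 2}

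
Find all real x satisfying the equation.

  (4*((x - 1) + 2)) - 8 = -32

Step 1. [(4*((x - 1) + 2)) - 8 = -32] common factor 4 (LHS and -32) — divide through ⇒ factor: ((x - 1) + 2) - 2 = -8.
Step 2. [((x - 1) + 2) - 2 = -8] the outer -2 inverts by adding 2 ⇒ sub: (x - 1) + 2 = -6.
Step 3. [(x - 1) + 2 = -6] 2 comes off first (subtract 2) ⇒ sub: x - 1 = -8.
Step 4. [x - 1 = -8] the outer -1 inverts by adding 1, so sub: x = -7.

Answer: x ∈ {-7}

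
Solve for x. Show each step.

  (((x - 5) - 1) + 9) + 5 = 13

Step 1. [(((x - 5) - 1) + 9) + 5 = 13] 5 comes off first (subtract 5), so sub: ((x - 5) - 1) + 9 = 8.
Step 2. [((x - 5) - 1) + 9 = 8] subtract 9: x sits inside (… + 9) ⇒ sub: (x - 5) - 1 = -1.
Step 3. [(x - 5) - 1 = -1] the outer -1 inverts by adding 1, so sub: x - 5 = 0.
Step 4. [x - 5 = 0] the outer -5 inverts by adding 5, so sub: x = 5.

Answer: x ∈ {5}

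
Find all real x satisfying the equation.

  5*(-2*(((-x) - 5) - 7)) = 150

Step 1. [5*(-2*(((-x) - 5) - 7)) = 150] divide by the outer 5. So div: -2*(((-x) - 5) - 7) = 30.
Step 2. [-2*(((-x) - 5) - 7) = 30] leading coefficient -2: divide by -2. So div: ((-x) - 5) - 7 = -15.
Step 3. [((-x) - 5) - 7 = -15] 7 comes off first (add 7), so sub: (-x) - 5 = -8.
Step 4. [(-x) - 5 = -8] 5 comes off first (add 5). So sub: -x = -3.
Step 5. [-x = -3] leading − — multiply by −1, so neg: x = 3.

Answer: x ∈ {3}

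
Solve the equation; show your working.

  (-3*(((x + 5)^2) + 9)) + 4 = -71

Step 1. [(-3*(((x + 5)^2) + 9)) + 4 = -71] subtract 4: x sits inside (… + 4). So sub: -3*(((x + 5)^2) + 9) = -75.
Step 2. [-3*(((x + 5)^2) + 9) = -75] LHS = -3·(…); ÷-3 both sides. So div: ((x + 5)^2) + 9 = 25.
Step 3. [((x + 5)^2) + 9 = 25] 9 comes off first (subtract 9). So sub: (x + 5)^2 = 16.
Step 4. [(x + 5)^2 = 16] LHS squared, RHS 16 ≥ 0: apply √ (±), so sqrt: x + 5 = 4 or -4.
Step 5. [x + 5 = 4 or -4] 5 comes off first (subtract 5), so sub: x = -1 or -9.

Answer: x ∈ {-9, -1}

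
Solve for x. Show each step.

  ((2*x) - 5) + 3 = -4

Step 1. [((2*x) - 5) + 3 = -4] 3 comes off first (subtract 3). So sub: (2*x) - 5 = -7.
Step 2. [(2*x) - 5 = -7] the outer -5 inverts by adding 5 ⇒ sub: 2*x = -2.
Step 3. [2*x = -2] LHS = 2·(…); ÷2 both sides, so div: x = -1.

Answer: x ∈ {-1}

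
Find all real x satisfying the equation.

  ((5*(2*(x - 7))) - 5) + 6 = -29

Step 1. [((5*(2*(x - 7))) - 5) + 6 = -29] 6 comes off first (subtract 6). So sub: (5*(2*(x - 7))) - 5 = -35.
Step 2. [(5*(2*(x - 7))) - 5 = -35] common factor 5 (LHS and -35) — divide through. So factor: (2*(x - 7)) - 1 = -7.
Step 3. [(2*(x - 7)) - 1 = -7] the outer -1 inverts by adding 1, so sub: 2*(x - 7) = -6.
Step 4. [2*(x - 7) = -6] LHS = 2·(…); ÷2 both sides. So div: x - 7 = -3.
Step 5. [x - 7 = -3] peel the -7: add 7 from each side. So sub: x = 4.

Answer: x ∈ {4}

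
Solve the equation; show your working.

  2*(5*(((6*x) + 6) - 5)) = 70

Step 1. [2*(5*(((6*x) + 6) - 5)) = 70] 2·(inner) — divide through by 2 ⇒ div: 5*(((6*x) + 6) - 5) = 35.
Step 2. [5*(((6*x) + 6) - 5) = 35] divide by the outer 5 ⇒ div: ((6*x) + 6) - 5 = 7.
Step 3. [((6*x) + 6) - 5 = 7] -5 is outermost — add 5 both sides ⇒ sub: (6*x) + 6 = 12.
Step 4. [(6*x) + 6 = 12] the outer +6 inverts by subtracting 6, so sub: 6*x = 6.
Step 5. [6*x = 6] leading coefficient 6: divide by 6, so div: x = 1.

Answer: x ∈ {1}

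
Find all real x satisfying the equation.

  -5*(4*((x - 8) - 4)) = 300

Step 1. [-5*(4*((x - 8) - 4)) = 300] divide by the outer -5 ⇒ div: 4*((x - 8) - 4) = -60.
Step 2. [4*((x - 8) - 4) = -60] 4 out front; divide by 4 ⇒ div: (x - 8) - 4 = -15.
Step 3. [(x - 8) - 4 = -15] the outer -4 inverts by adding 4. So sub: x - 8 = -11.
Step 4. [x - 8 = -11] the outer -8 inverts by adding 8 ⇒ sub: x = -3.

Answer: x ∈ {-3}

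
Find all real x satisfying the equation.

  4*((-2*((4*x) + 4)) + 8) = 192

Step 1. [4*((-2*((4*x) + 4)) + 8) = 192] divide by the outer 4, so div: (-2*((4*x) + 4)) + 8 = 48.
Step 2. [(-2*((4*x) + 4)) + 8 = 48] subtract 8: x sits inside (… + 8) ⇒ sub: -2*((4*x) + 4) = 40.
Step 3. [-2*((4*x) + 4) = 40] -2·(inner) — divide through by -2, so div: (4*x) + 4 = -20.
Step 4. [(4*x) + 4 = -20] common factor 4 (LHS and -20) — divide through. So factor: x + 1 = -5.
Step 5. [x + 1 = -5] the outer +1 inverts by subtracting 1. So sub: x = -6.

Answer: x ∈ {-6}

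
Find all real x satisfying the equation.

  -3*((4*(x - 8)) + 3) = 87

Step 1. [-3*((4*(x - 8)) + 3) = 87] divide by the outer -3, so div: (4*(x - 8)) + 3 = -29.
Step 2. [(4*(x - 8)) + 3 = -29] +3 is outermost — subtract 3 both sides, so sub: 4*(x - 8) = -32.
Step 3. [4*(x - 8) = -32] 4·(inner) — divide through by 4, so div: x - 8 = -8.
Step 4. [x - 8 = -8] peel the -8: add 8 from each side ⇒ sub: x = 0.

Answer: x ∈ {0}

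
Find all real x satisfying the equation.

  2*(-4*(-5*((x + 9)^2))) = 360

Step 1. [2*(-4*(-5*((x + 9)^2))) = 360] LHS = 2·(…); ÷2 both sides. So div: -4*(-5*((x + 9)^2)) = 180.
Step 2. [-4*(-5*((x + 9)^2)) = 180] -4·(inner) — divide through by -4. So div: -5*((x + 9)^2) = -45.
Step 3. [-5*((x + 9)^2) = -45] -5·(inner) — divide through by -5, so div: (x + 9)^2 = 9.
Step 4. [(x + 9)^2 = 9] 9 ≥ 0, LHS is (·)² — take ±√ ⇒ sqrt: x + 9 = 3 or -3.
Step 5. [x + 9 = 3 or -3] peel the +9: subtract 9 from each side, so sub: x = -6 or -12.

Answer: x ∈ {-12, -6}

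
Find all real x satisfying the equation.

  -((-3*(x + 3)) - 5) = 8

Step 1. [-((-3*(x + 3)) - 5) = 8] leading − — multiply by −1, so neg: (-3*(x + 3)) - 5 = -8.
Step 2. [(-3*(x + 3)) - 5 = -8] the outer -5 inverts by adding 5. So sub: -3*(x + 3) = -3.
Step 3. [-3*(x + 3) = -3] -3 out front; divide by -3 ⇒ div: x + 3 = 1.
Step 4. [x + 3 = 1] subtract 3: x sits inside (… + 3) ⇒ sub: x = -2.

Answer: x ∈ {-2}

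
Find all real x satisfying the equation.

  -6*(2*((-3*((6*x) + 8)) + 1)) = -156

Step 1. [-6*(2*((-3*((6*x) + 8)) + 1)) = -156] LHS = -6·(…); ÷-6 both sides, so div: 2*((-3*((6*x) + 8)) + 1) = 26.
Step 2. [2*((-3*((6*x) + 8)) + 1) = 26] divide by the outer 2 ⇒ div: (-3*((6*x) + 8)) + 1 = 13.
Step 3. [(-3*((6*x) + 8)) + 1 = 13] +1 is outermost — subtract 1 both sides. So sub: -3*((6*x) + 8) = 12.
Step 4. [-3*((6*x) + 8) = 12] leading coefficient -3: divide by -3, so div: (6*x) + 8 = -4.
Step 5. [(6*x) + 8 = -4] subtract 8: x sits inside (… + 8). So sub: 6*x = -12.
Step 6. [6*x = -12] 6·(inner) — divide through by 6. So div: x = -2.

Answer: x ∈ {-2}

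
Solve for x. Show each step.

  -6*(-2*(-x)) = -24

Step 1. [-6*(-2*(-x)) = -24] leading coefficient -6: divide by -6. So div: -2*(-x) = 4.
Step 2. [-2*(-x) = 4] leading coefficient -2: divide by -2. So div: -x = -2.
Step 3. [-x = -2] flip signs both sides ⇒ neg: x = 2.

Answer: x ∈ {2}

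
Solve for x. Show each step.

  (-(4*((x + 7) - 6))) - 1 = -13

Step 1. [(-(4*((x + 7) - 6))) - 1 = -13] -1 is outermost — add 1 both sides, so sub: -(4*((x + 7) - 6)) = -12.
Step 2. [-(4*((x + 7) - 6)) = -12] leading − — multiply by −1, so neg: 4*((x + 7) - 6) = 12.
Step 3. [4*((x + 7) - 6) = 12] divide by the outer 4, so div: (x + 7) - 6 = 3.
Step 4. [(x + 7) - 6 = 3] the outer -6 inverts by adding 6 ⇒ sub: x + 7 = 9.
Step 5. [x + 7 = 9] +7 is outermost — subtract 7 both sides ⇒ sub: x = 2.

Answer: x ∈ {2}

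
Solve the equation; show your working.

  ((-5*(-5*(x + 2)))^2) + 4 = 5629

Step 1. [((-5*(-5*(x + 2)))^2) + 4 = 5629] peel the +4: subtract 4 from each side, so sub: (-5*(-5*(x + 2)))^2 = 5625.
Step 2. [(-5*(-5*(x + 2)))^2 = 5625] √ both sides: 5625 ≥ 0 gives two branches. So sqrt: -5*(-5*(x + 2)) = 75 or -75.
Step 3. [-5*(-5*(x + 2)) = 75 or -75] -5·(inner) — divide through by -5, so div: -5*(x + 2) = -15 or 15.
Step 4. [-5*(x + 2) = -15 or 15] -5 out front; divide by -5, so div: x + 2 = 3 or -3.
Step 5. [x + 2 = 3 or -3] the outer +2 inverts by subtracting 2. So sub: x = 1 or -5.

Answer: x ∈ {-5, 1}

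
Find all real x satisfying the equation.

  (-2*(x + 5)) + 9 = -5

Step 1. [(-2*(x + 5)) + 9 = -5] 9 comes off first (subtract 9). So sub: -2*(x + 5) = -14.
Step 2. [-2*(x + 5) = -14] divide by the outer -2, so div: x + 5 = 7.
Step 3. [x + 5 = 7] subtract 5: x sits inside (… + 5) ⇒ sub: x = 2.

Answer: x ∈ {2}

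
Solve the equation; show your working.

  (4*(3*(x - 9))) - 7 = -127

Step 1. [(4*(3*(x - 9))) - 7 = -127] add 7: x sits inside (… - 7) ⇒ sub: 4*(3*(x - 9)) = -120.
Step 2. [4*(3*(x - 9)) = -120] LHS = 4·(…); ÷4 both sides, so div: 3*(x - 9) = -30.
Step 3. [3*(x - 9) = -30] 3 out front; divide by 3 ⇒ div: x - 9 = -10.
Step 4. [x - 9 = -10] peel the -9: add 9 from each side ⇒ sub: x = -1.

Answer: x ∈ {-1}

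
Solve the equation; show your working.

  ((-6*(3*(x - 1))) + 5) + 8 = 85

Step 1. [((-6*(3*(x - 1))) + 5) + 8 = 85] the outer +8 inverts by subtracting 8 ⇒ sub: (-6*(3*(x - 1))) + 5 = 77.
Step 2. [(-6*(3*(x - 1))) + 5 = 77] 5 comes off first (subtract 5), so sub: -6*(3*(x - 1)) = 72.
Step 3. [-6*(3*(x - 1)) = 72] divide by the outer -6. So div: 3*(x - 1) = -12.
Step 4. [3*(x - 1) = -12] 3·(inner) — divide through by 3, so div: x - 1 = -4.
Step 5. [x - 1 = -4] add 1: x sits inside (… - 1), so sub: x = -3.

Answer: x ∈ {-3}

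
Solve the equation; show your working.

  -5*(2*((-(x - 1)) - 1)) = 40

Step 1. [-5*(2*((-(x - 1)) - 1)) = 40] LHS = -5·(…); ÷-5 both sides ⇒ div: 2*((-(x - 1)) - 1) = -8.
Step 2. [2*((-(x - 1)) - 1) = -8] 2 out front; divide by 2 ⇒ div: (-(x - 1)) - 1 = -4.
Step 3. [(-(x - 1)) - 1 = -4] -1 is outermost — add 1 both sides, so sub: -(x - 1) = -3.
Step 4. [-(x - 1) = -3] leading − — multiply by −1, so neg: x - 1 = 3.
Step 5. [x - 1 = 3] add 1: x sits inside (… - 1) ⇒ sub: x = 4.

Answer: x ∈ {4}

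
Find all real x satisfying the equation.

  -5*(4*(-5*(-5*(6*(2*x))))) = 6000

Step 1. [-5*(4*(-5*(-5*(6*(2*x))))) = 6000] LHS = -5·(…); ÷-5 both sides. So div: 4*(-5*(-5*(6*(2*x)))) = -1200.
Step 2. [4*(-5*(-5*(6*(2*x)))) = -1200] leading coefficient 4: divide by 4. So div: -5*(-5*(6*(2*x))) = -300.
Step 3. [-5*(-5*(6*(2*x))) = -300] leading coefficient -5: divide by -5, so div: -5*(6*(2*x)) = 60.
Step 4. [-5*(6*(2*x)) = 60] divide by the outer -5 ⇒ div: 6*(2*x) = -12.
Step 5. [6*(2*x) = -12] 6 out front; divide by 6 ⇒ div: 2*x = -2.
Step 6. [2*x = -2] LHS = 2·(…); ÷2 both sides ⇒ div: x = -1.

Answer: x ∈ {-1}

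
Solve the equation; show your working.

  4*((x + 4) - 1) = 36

Step 1. [4*((x + 4) - 1) = 36] divide by the outer 4 ⇒ div: (x + 4) - 1 = 9.
Step 2. [(x + 4) - 1 = 9] the outer -1 inverts by adding 1. So sub: x + 4 = 10.
Step 3. [x + 4 = 10] 4 comes off first (subtract 4) ⇒ sub: x = 6.

Answer: x ∈ {6}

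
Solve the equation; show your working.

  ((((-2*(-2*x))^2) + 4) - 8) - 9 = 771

Step 1. [((((-2*(-2*x))^2) + 4) - 8) - 9 = 771] the outer -9 inverts by adding 9. So sub: (((-2*(-2*x))^2) + 4) - 8 = 780.
Step 2. [(((-2*(-2*x))^2) + 4) - 8 = 780] peel the -8: add 8 from each side ⇒ sub: ((-2*(-2*x))^2) + 4 = 788.
Step 3. [((-2*(-2*x))^2) + 4 = 788] +4 is outermost — subtract 4 both sides, so sub: (-2*(-2*x))^2 = 784.
Step 4. [(-2*(-2*x))^2 = 784] 784 ≥ 0, LHS is (·)² — take ±√, so sqrt: -2*(-2*x) = 28 or -28.
Step 5. [-2*(-2*x) = 28 or -28] -2·(inner) — divide through by -2. So div: -2*x = -14 or 14.
Step 6. [-2*x = -14 or 14] leading coefficient -2: divide by -2, so div: x = 7 or -7.

Answer: x ∈ {-7, 7}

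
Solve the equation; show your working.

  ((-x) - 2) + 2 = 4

Step 1. [((-x) - 2) + 2 = 4] peel the +2: subtract 2 from each side ⇒ sub: (-x) - 2 = 2.
Step 2. [(-x) - 2 = 2] the outer -2 inverts by adding 2. So sub: -x = 4.
Step 3. [-x = 4] leading − — multiply by −1, so neg: x = -4.

Answer: x ∈ {-4}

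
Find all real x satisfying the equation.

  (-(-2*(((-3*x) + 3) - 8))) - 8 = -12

Step 1. [(-(-2*(((-3*x) + 3) - 8))) - 8 = -12] -8 is outermost — add 8 both sides. So sub: -(-2*(((-3*x) + 3) - 8)) = -4.
Step 2. [-(-2*(((-3*x) + 3) - 8)) = -4] flip signs both sides, so neg: -2*(((-3*x) + 3) - 8) = 4.
Step 3. [-2*(((-3*x) + 3) - 8) = 4] divide by the outer -2. So div: ((-3*x) + 3) - 8 = -2.
Step 4. [((-3*x) + 3) - 8 = -2] -8 is outermost — add 8 both sides. So sub: (-3*x) + 3 = 6.
Step 5. [(-3*x) + 3 = 6] common factor -3 (LHS and 6) — divide through ⇒ factor: x - 1 = -2.
Step 6. [x - 1 = -2] peel the -1: add 1 from each side. So sub: x = -1.

Answer: x ∈ {-1}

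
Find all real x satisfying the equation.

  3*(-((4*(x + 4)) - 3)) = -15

Step 1. [3*(-((4*(x + 4)) - 3)) = -15] LHS = 3·(…); ÷3 both sides, so div: -((4*(x + 4)) - 3) = -5.
Step 2. [-((4*(x + 4)) - 3) = -5] flip signs both sides. So neg: (4*(x + 4)) - 3 = 5.
Step 3. [(4*(x + 4)) - 3 = 5] -3 is outermost — add 3 both sides. So sub: 4*(x + 4) = 8.
Step 4. [4*(x + 4) = 8] LHS = 4·(…); ÷4 both sides, so div: x + 4 = 2.
Step 5. [x + 4 = 2] 4 comes off first (subtract 4). So sub: x = -2.

Answer: x ∈ {-2}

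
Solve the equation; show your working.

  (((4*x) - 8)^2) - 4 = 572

Step 1. [(((4*x) - 8)^2) - 4 = 572] 4 comes off first (add 4), so sub: ((4*x) - 8)^2 = 576.
Step 2. [((4*x) - 8)^2 = 576] √ both sides: 576 ≥ 0 gives two branches. So sqrt: (4*x) - 8 = 24 or -24.
Step 3. [(4*x) - 8 = 24 or -24] 8 comes off first (add 8), so sub: 4*x = 32 or -16.
Step 4. [4*x = 32 or -16] divide by the outer 4 ⇒ div: x = 8 or -4.

Answer: x ∈ {-4, 8}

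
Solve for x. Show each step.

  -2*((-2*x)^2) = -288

Step 1. [-2*((-2*x)^2) = -288] leading coefficient -2: divide by -2. So div: (-2*x)^2 = 144.
Step 2. [(-2*x)^2 = 144] 144 ≥ 0, LHS is (·)² — take ±√. So sqrt: -2*x = 12 or -12.
Step 3. [-2*x = 12 or -12] -2·(inner) — divide through by -2 ⇒ div: x = -6 or 6.

Answer: x ∈ {-6, 6}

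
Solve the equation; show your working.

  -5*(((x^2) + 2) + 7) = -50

Step 1. [-5*(((x^2) + 2) + 7) = -50] leading coefficient -5: divide by -5 ⇒ div: ((x^2) + 2) + 7 = 10.
Step 2. [((x^2) + 2) + 7 = 10] the outer +7 inverts by subtracting 7, so sub: (x^2) + 2 = 3.
Step 3. [(x^2) + 2 = 3] peel the +2: subtract 2 from each side, so sub: x^2 = 1.
Step 4. [x^2 = 1] √ both sides: 1 ≥ 0 gives two branches ⇒ sqrt: x = 1 or -1.

Answer: x ∈ {-1, 1}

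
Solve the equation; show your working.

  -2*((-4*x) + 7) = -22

Step 1. [-2*((-4*x) + 7) = -22] divide by the outer -2 ⇒ div: (-4*x) + 7 = 11.
Step 2. [(-4*x) + 7 = 11] the outer +7 inverts by subtracting 7, so sub: -4*x = 4.
Step 3. [-4*x = 4] divide by the outer -4, so div: x = -1.

Answer: x ∈ {-1}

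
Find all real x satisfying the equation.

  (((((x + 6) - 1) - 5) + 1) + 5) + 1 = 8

Step 1. [(((((x + 6) - 1) - 5) + 1) + 5) + 1 = 8] subtract 1: x sits inside (… + 1) ⇒ sub: ((((x + 6) - 1) - 5) + 1) + 5 = 7.
Step 2. [((((x + 6) - 1) - 5) + 1) + 5 = 7] peel the +5: subtract 5 from each side. So sub: (((x + 6) - 1) - 5) + 1 = 2.
Step 3. [(((x + 6) - 1) - 5) + 1 = 2] 1 comes off first (subtract 1). So sub: ((x + 6) - 1) - 5 = 1.
Step 4. [((x + 6) - 1) - 5 = 1] add 5: x sits inside (… - 5). So sub: (x + 6) - 1 = 6.
Step 5. [(x + 6) - 1 = 6] the outer -1 inverts by adding 1. So sub: x + 6 = 7.
Step 6. [x + 6 = 7] peel the +6: subtract 6 from each side. So sub: x = 1.

Answer: x ∈ {1}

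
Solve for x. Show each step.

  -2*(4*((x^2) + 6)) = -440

Step 1. [-2*(4*((x^2) + 6)) = -440] leading coefficient -2: divide by -2. So div: 4*((x^2) + 6) = 220.
Step 2. [4*((x^2) + 6) = 220] leading coefficient 4: divide by 4, so div: (x^2) + 6 = 55.
Step 3. [(x^2) + 6 = 55] 6 comes off first (subtract 6), so sub: x^2 = 49.
Step 4. [x^2 = 49] LHS squared, RHS 49 ≥ 0: apply √ (±) ⇒ sqrt: x = 7 or -7.

Answer: x ∈ {-7, 7}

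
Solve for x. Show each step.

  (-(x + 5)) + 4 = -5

Step 1. [(-(x + 5)) + 4 = -5] 4 comes off first (subtract 4). So sub: -(x + 5) = -9.
Step 2. [-(x + 5) = -9] LHS negated; negate both sides. So neg: x + 5 = 9.
Step 3. [x + 5 = 9] peel the +5: subtract 5 from each side ⇒ sub: x = 4.

Answer: x ∈ {4}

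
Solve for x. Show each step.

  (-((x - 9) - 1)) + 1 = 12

Step 1. [(-((x - 9) - 1)) + 1 = 12] the outer +1 inverts by subtracting 1. So sub: -((x - 9) - 1) = 11.
Step 2. [-((x - 9) - 1) = 11] flip signs both sides ⇒ neg: (x - 9) - 1 = -11.
Step 3. [(x - 9) - 1 = -11] the outer -1 inverts by adding 1, so sub: x - 9 = -10.
Step 4. [x - 9 = -10] peel the -9: add 9 from each side, so sub: x = -1.

Answer: x ∈ {-1}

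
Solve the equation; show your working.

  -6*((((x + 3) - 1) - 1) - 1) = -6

Step 1. [-6*((((x + 3) - 1) - 1) - 1) = -6] divide by the outer -6, so div: (((x + 3) - 1) - 1) - 1 = 1.
Step 2. [(((x + 3) - 1) - 1) - 1 = 1] add 1: x sits inside (… - 1) ⇒ sub: ((x + 3) - 1) - 1 = 2.
Step 3. [((x + 3) - 1) - 1 = 2] the outer -1 inverts by adding 1. So sub: (x + 3) - 1 = 3.
Step 4. [(x + 3) - 1 = 3] peel the -1: add 1 from each side. So sub: x + 3 = 4.
Step 5. [x + 3 = 4] 3 comes off first (subtract 3) ⇒ sub: x = 1.

Answer: x ∈ {1}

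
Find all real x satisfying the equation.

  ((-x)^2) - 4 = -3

Step 1. [((-x)^2) - 4 = -3] the outer -4 inverts by adding 4, so sub: (-x)^2 = 1.
Step 2. [(-x)^2 = 1] LHS squared, RHS 1 ≥ 0: apply √ (±) ⇒ sqrt: -x = 1 or -1.
Step 3. [-x = 1 or -1] flip signs both sides, so neg: x = -1 or 1.

Answer: x ∈ {-1, 1}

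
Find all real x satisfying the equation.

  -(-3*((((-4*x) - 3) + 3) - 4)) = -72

Step 1. [-(-3*((((-4*x) - 3) + 3) - 4)) = -72] flip signs both sides ⇒ neg: -3*((((-4*x) - 3) + 3) - 4) = 72.
Step 2. [-3*((((-4*x) - 3) + 3) - 4) = 72] -3·(inner) — divide through by -3, so div: (((-4*x) - 3) + 3) - 4 = -24.
Step 3. [(((-4*x) - 3) + 3) - 4 = -24] add 4: x sits inside (… - 4), so sub: ((-4*x) - 3) + 3 = -20.
Step 4. [((-4*x) - 3) + 3 = -20] +3 is outermost — subtract 3 both sides, so sub: (-4*x) - 3 = -23.
Step 5. [(-4*x) - 3 = -23] the outer -3 inverts by adding 3 ⇒ sub: -4*x = -20.
Step 6. [-4*x = -20] leading coefficient -4: divide by -4 ⇒ div: x = 5.

Answer: x ∈ {5}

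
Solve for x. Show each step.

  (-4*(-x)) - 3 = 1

Step 1. [(-4*(-x)) - 3 = 1] -3 is outermost — add 3 both sides. So sub: -4*(-x) = 4.
Step 2. [-4*(-x) = 4] LHS = -4·(…); ÷-4 both sides. So div: -x = -1.
Step 3. [-x = -1] flip signs both sides. So neg: x = 1.

Answer: x ∈ {1}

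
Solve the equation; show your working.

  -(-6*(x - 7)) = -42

Step 1. [-(-6*(x - 7)) = -42] leading − — multiply by −1 ⇒ neg: -6*(x - 7) = 42.
Step 2. [-6*(x - 7) = 42] -6 out front; divide by -6. So div: x - 7 = -7.
Step 3. [x - 7 = -7] add 7: x sits inside (… - 7) ⇒ sub: x = 0.

Answer: x ∈ {0}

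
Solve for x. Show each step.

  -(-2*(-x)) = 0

Step 1. [-(-2*(-x)) = 0] leading − — multiply by −1. So neg: -2*(-x) = 0.
Step 2. [-2*(-x) = 0] LHS = -2·(…); ÷-2 both sides ⇒ div: -x = 0.
Step 3. [-x = 0] leading − — multiply by −1, so neg: x = 0.

Answer: x ∈ {0}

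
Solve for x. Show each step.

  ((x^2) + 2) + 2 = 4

Step 1. [((x^2) + 2) + 2 = 4] 2 comes off first (subtract 2) ⇒ sub: (x^2) + 2 = 2.
Step 2. [(x^2) + 2 = 2] peel the +2: subtract 2 from each side, so sub: x^2 = 0.
Step 3. [x^2 = 0] LHS squared, RHS 0 ≥ 0: apply √ (±), so sqrt: x = 0.

Answer: x ∈ {0}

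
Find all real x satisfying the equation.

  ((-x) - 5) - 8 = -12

Step 1. [((-x) - 5) - 8 = -12] -8 is outermost — add 8 both sides, so sub: (-x) - 5 = -4.
Step 2. [(-x) - 5 = -4] -5 is outermost — add 5 both sides, so sub: -x = 1.
Step 3. [-x = 1] flip signs both sides ⇒ neg: x = -1.

Answer: x ∈ {-1}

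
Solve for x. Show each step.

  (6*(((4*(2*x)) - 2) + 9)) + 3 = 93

Step 1. [(6*(((4*(2*x)) - 2) + 9)) + 3 = 93] peel the +3: subtract 3 from each side, so sub: 6*(((4*(2*x)) - 2) + 9) = 90.
Step 2. [6*(((4*(2*x)) - 2) + 9) = 90] leading coefficient 6: divide by 6, so div: ((4*(2*x)) - 2) + 9 = 15.
Step 3. [((4*(2*x)) - 2) + 9 = 15] +9 is outermost — subtract 9 both sides ⇒ sub: (4*(2*x)) - 2 = 6.
Step 4. [(4*(2*x)) - 2 = 6] the outer -2 inverts by adding 2, so sub: 4*(2*x) = 8.
Step 5. [4*(2*x) = 8] LHS = 4·(…); ÷4 both sides ⇒ div: 2*x = 2.
Step 6. [2*x = 2] 2·(inner) — divide through by 2, so div: x = 1.

Answer: x ∈ {1}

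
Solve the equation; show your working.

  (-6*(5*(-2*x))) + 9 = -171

Step 1. [(-6*(5*(-2*x))) + 9 = -171] the outer +9 inverts by subtracting 9. So sub: -6*(5*(-2*x)) = -180.
Step 2. [-6*(5*(-2*x)) = -180] divide by the outer -6, so div: 5*(-2*x) = 30.
Step 3. [5*(-2*x) = 30] divide by the outer 5, so div: -2*x = 6.
Step 4. [-2*x = 6] -2·(inner) — divide through by -2, so div: x = -3.

Answer: x ∈ {-3}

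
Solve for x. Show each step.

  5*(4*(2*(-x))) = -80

Step 1. [5*(4*(2*(-x))) = -80] leading coefficient 5: divide by 5, so div: 4*(2*(-x)) = -16.
Step 2. [4*(2*(-x)) = -16] leading coefficient 4: divide by 4, so div: 2*(-x) = -4.
Step 3. [2*(-x) = -4] LHS = 2·(…); ÷2 both sides, so div: -x = -2.
Step 4. [-x = -2] flip signs both sides. So neg: x = 2.

Answer: x ∈ {2}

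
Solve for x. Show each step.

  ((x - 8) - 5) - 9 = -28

Step 1. [((x - 8) - 5) - 9 = -28] 9 comes off first (add 9), so sub: (x - 8) - 5 = -19.
Step 2. [(x - 8) - 5 = -19] -5 is outermost — add 5 both sides ⇒ sub: x - 8 = -14.
Step 3. [x - 8 = -14] peel the -8: add 8 from each side, so sub: x = -6.

Answer: x ∈ {-6}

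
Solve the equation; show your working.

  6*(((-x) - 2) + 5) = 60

Step 1. [6*(((-x) - 2) + 5) = 60] leading coefficient 6: divide by 6. So div: ((-x) - 2) + 5 = 10.
Step 2. [((-x) - 2) + 5 = 10] +5 is outermost — subtract 5 both sides. So sub: (-x) - 2 = 5.
Step 3. [(-x) - 2 = 5] 2 comes off first (add 2) ⇒ sub: -x = 7.
Step 4. [-x = 7] leading − — multiply by −1, so neg: x = -7.

Answer: x ∈ {-7}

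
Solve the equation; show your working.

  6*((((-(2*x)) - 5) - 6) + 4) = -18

Step 1. [6*((((-(2*x)) - 5) - 6) + 4) = -18] LHS = 6·(…); ÷6 both sides, so div: (((-(2*x)) - 5) - 6) + 4 = -3.
Step 2. [(((-(2*x)) - 5) - 6) + 4 = -3] subtract 4: x sits inside (… + 4). So sub: ((-(2*x)) - 5) - 6 = -7.
Step 3. [((-(2*x)) - 5) - 6 = -7] the outer -6 inverts by adding 6. So sub: (-(2*x)) - 5 = -1.
Step 4. [(-(2*x)) - 5 = -1] -5 is outermost — add 5 both sides ⇒ sub: -(2*x) = 4.
Step 5. [-(2*x) = 4] leading − — multiply by −1. So neg: 2*x = -4.
Step 6. [2*x = -4] 2 out front; divide by 2. So div: x = -2.

Answer: x ∈ {-2}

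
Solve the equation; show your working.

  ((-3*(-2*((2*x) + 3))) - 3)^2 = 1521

Step 1. [((-3*(-2*((2*x) + 3))) - 3)^2 = 1521] √ both sides: 1521 ≥ 0 gives two branches. So sqrt: (-3*(-2*((2*x) + 3))) - 3 = 39 or -39.
Step 2. [(-3*(-2*((2*x) + 3))) - 3 = 39 or -39] peel the -3: add 3 from each side. So sub: -3*(-2*((2*x) + 3)) = 42 or -36.
Step 3. [-3*(-2*((2*x) + 3)) = 42 or -36] divide by the outer -3, so div: -2*((2*x) + 3) = -14 or 12.
Step 4. [-2*((2*x) + 3) = -14 or 12] divide by the outer -2. So div: (2*x) + 3 = 7 or -6.
Step 5. [(2*x) + 3 = 7 or -6] 3 comes off first (subtract 3). So sub: 2*x = 4 or -9.
Step 6. [2*x = 4 or -9] 2 out front; divide by 2. So div: x = 2 or -9/2.

Answer: x ∈ {-9/2, 2}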